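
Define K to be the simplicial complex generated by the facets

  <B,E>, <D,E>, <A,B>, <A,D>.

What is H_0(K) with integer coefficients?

H_0 ≅ Z.

We work with the vertex ordering A < B < D < E. The simplices of K, each written with vertices in increasing order, are:

  0-simplices (4): A, B, D, E
  1-simplices (4): AB, AD, BE, DE

giving chain groups C_0 ≅ Z^4, C_1 ≅ Z^4.

Boundary ∂_1: C_1 → C_0 is given by ∂[p,q] = [q] − [p]. For instance
  ∂AB = B − A.
This gives a 4×4 integer matrix of rank 3; reducing to Smith normal form yields diagonal entries (1,1,1).

Now H_k = ker ∂_k / im ∂_{k+1}, so:

  H_0: rank C_0 − rank ∂_1 = 4 − 3 = 1, and the invariant factors of ∂_1 are all 1, so H_0 = Z.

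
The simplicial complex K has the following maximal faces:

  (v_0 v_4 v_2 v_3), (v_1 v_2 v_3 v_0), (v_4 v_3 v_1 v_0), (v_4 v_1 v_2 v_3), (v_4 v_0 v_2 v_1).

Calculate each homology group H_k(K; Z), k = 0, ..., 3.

K has 5 vertices, 10 edges, 10 triangles, 5 3-simplices.
rank ∂_0 = 0, rank ∂_1 = 4 ⇒ b_0 = 5 − 0 − 4 = 1; all invariant factors of ∂_1 are 1 so no torsion. So H_0 ≅ Z.
rank ∂_1 = 4, rank ∂_2 = 6 ⇒ b_1 = 10 − 4 − 6 = 0; all invariant factors of ∂_2 are 1 so no torsion. So H_1 ≅ 0.
rank ∂_2 = 6, rank ∂_3 = 4 ⇒ b_2 = 10 − 6 − 4 = 0; all invariant factors of ∂_3 are 1 so no torsion. So H_2 ≅ 0.
rank ∂_3 = 4, rank ∂_4 = 0 ⇒ b_3 = 5 − 4 − 0 = 1. So H_3 ≅ Z.

H_0 ≅ Z,  H_1 = 0,  H_2 = 0,  H_3 ≅ Z.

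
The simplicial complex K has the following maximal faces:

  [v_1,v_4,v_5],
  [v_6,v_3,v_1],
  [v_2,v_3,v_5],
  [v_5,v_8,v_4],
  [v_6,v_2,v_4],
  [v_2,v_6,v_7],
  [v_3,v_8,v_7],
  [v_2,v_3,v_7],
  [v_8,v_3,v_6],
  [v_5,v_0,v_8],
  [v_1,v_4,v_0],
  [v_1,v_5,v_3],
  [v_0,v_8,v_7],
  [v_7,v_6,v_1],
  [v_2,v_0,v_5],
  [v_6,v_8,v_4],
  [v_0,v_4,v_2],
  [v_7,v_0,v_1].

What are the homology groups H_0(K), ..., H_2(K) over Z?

Take the total order v_0 < v_1 < v_2 < v_3 < v_4 < v_5 < v_6 < v_7 < v_8 on the vertex set. Then K (dimension 2) consists of the simplices:

  0-simplices (9): [v_0], [v_1], [v_2], [v_3], [v_4], [v_5], [v_6], [v_7], [v_8]
  1-simplices (27): (27 of them)
  2-simplices (18): (18 of them)

Hence C_0 ≅ Z^9, C_1 ≅ Z^27, C_2 ≅ Z^18.

The boundary map ∂_1: C_1 → C_0 is given by ∂[p,q] = [q] − [p]. For instance
  ∂[v_2,v_5] = [v_5] − [v_2].
As a 9×27 matrix over Z this has rank 8, with invariant factors (1,1,1,1,1,1,1,1).

∂_2: C_2 → C_1 sends each 2-simplex [p,q,r] to [q,r] − [p,r] + [p,q]. For instance
  ∂[v_3,v_7,v_8] = [v_7,v_8] − [v_3,v_8] + [v_3,v_7],
  ∂[v_2,v_4,v_6] = [v_4,v_6] − [v_2,v_6] + [v_2,v_4].
The resulting 27×18 matrix has rank 18, and its Smith normal form has invariant factors (1,1,1,1,1,1,1,1,1,1,1,1,1,1,1,1,1,2).

Computing H_k = (kernel of ∂_k) / (image of ∂_{k+1}):

  H_0: rank C_0 − rank ∂_1 = 9 − 8 = 1, and the invariant factors of ∂_1 are all 1, so H_0 = Z.
  H_1: rank ker ∂_1 − rank ∂_2 = (27 − 8) − 18 = 1, and ∂_2 has invariant factor 2 > 1, so H_1 = Z ⊕ Z/2.
  H_2: rank ker ∂_2 − rank ∂_3 = (18 − 18) − 0 = 0, and there is no ∂_3, so H_2 = 0.

H_0 ≅ Z,  H_1 ≅ Z ⊕ Z/2,  H_2 = 0.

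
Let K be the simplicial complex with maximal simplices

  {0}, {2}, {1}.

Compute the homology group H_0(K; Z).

We work with the vertex ordering 0 < 1 < 2. The simplices of K, each written with vertices in increasing order, are:

  0-simplices (3): [0], [1], [2]

giving chain groups C_0 ≅ Z^3.

From H_k ≅ ker(∂_k) / im(∂_{k+1}) we obtain:

  H_0: rank C_0 − rank ∂_1 = 3 − 0 = 3, and there is no ∂_1, so H_0 ≅ Z^3.

H_0 ≅ Z^3.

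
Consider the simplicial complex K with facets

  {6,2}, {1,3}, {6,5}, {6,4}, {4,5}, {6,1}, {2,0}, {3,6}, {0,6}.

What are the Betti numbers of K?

b_0 = 1, b_1 = 3.

K has 7 vertices, 9 edges.
rank ∂_0 = 0, rank ∂_1 = 6 ⇒ b_0 = 7 − 0 − 6 = 1; all invariant factors of ∂_1 are 1 so no torsion. So H_0 = Z.
rank ∂_1 = 6, rank ∂_2 = 0 ⇒ b_1 = 9 − 6 − 0 = 3. So H_1 = Z^3.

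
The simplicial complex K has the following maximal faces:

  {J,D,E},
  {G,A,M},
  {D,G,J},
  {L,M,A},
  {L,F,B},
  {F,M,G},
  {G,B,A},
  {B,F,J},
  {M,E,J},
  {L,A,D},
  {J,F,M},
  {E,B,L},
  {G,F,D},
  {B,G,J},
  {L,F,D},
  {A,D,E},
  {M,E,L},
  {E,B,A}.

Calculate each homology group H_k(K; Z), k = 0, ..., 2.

H_0 ≅ Z,  H_1 ≅ Z ⊕ Z/2,  H_2 = 0.

Take the total order A < B < D < E < F < G < J < L < M on the vertex set. Then K (dimension 2) consists of the simplices:

  0-simplices (9): A, B, D, E, F, G, J, L, M
  1-simplices (27): AB, AD, AE, AG, AL, AM, BE, BF, BG, BJ, BL, DE, DF, DG, DJ, DL, EJ, EL, EM, FG, FJ, FL, FM, GJ, GM, JM, LM
  2-simplices (18): ABE, ABG, ADE, ADL, AGM, ALM, BEL, BFJ, BFL, BGJ, DEJ, DFG, DFL, DGJ, EJM, ELM, FGM, FJM

Hence C_0 ≅ Z^9, C_1 ≅ Z^27, C_2 ≅ Z^18.

The boundary map ∂_1: C_1 → C_0 maps an edge to its endpoints' difference, ∂[p,q] = q − p.
This gives a 9×27 integer matrix of rank 8; reducing to Smith normal form yields diagonal entries (1,1,1,1,1,1,1,1).

∂_2: C_2 → C_1 maps a triangle to the signed sum of its edges. For instance
  ∂DEJ = EJ − DJ + DE,
  ∂AGM = GM − AM + AG.
The resulting 27×18 matrix has rank 18, and its Smith normal form has invariant factors (1,1,1,1,1,1,1,1,1,1,1,1,1,1,1,1,1,2).

Reading off H_k = ker ∂_k / im ∂_{k+1}:

  H_0: rank C_0 − rank ∂_1 = 9 − 8 = 1, and the invariant factors of ∂_1 are all 1, so H_0 = Z.
  H_1: rank ker ∂_1 − rank ∂_2 = (27 − 8) − 18 = 1, and ∂_2 has invariant factor 2 > 1, so H_1 = Z ⊕ Z/2.
  H_2: rank ker ∂_2 − rank ∂_3 = (18 − 18) − 0 = 0, and there is no ∂_3, so H_2 = 0.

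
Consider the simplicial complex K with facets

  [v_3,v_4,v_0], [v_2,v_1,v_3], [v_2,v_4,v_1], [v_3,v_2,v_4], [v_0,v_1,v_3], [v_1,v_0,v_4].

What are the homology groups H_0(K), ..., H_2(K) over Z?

H_0 = Z,  H_1 = 0,  H_2 = Z.

K has 5 vertices, 9 edges, 6 triangles.
rank ∂_0 = 0, rank ∂_1 = 4 ⇒ b_0 = 5 − 0 − 4 = 1; all invariant factors of ∂_1 are 1 so no torsion. So H_0 ≅ Z.
rank ∂_1 = 4, rank ∂_2 = 5 ⇒ b_1 = 9 − 4 − 5 = 0; all invariant factors of ∂_2 are 1 so no torsion. So H_1 ≅ 0.
rank ∂_2 = 5, rank ∂_3 = 0 ⇒ b_2 = 6 − 5 − 0 = 1. So H_2 ≅ Z.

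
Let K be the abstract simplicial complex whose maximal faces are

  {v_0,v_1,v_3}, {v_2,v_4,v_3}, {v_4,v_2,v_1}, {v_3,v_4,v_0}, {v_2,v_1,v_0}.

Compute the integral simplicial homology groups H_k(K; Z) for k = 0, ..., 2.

Order the vertices as v_0 < v_1 < v_2 < v_3 < v_4. Listing each simplex with vertices in this order, K has dimension 2 with simplices:

  0-simplices (5): [v_0], [v_1], [v_2], [v_3], [v_4]
  1-simplices (10): [v_0,v_1], [v_0,v_2], [v_0,v_3], [v_0,v_4], [v_1,v_2], [v_1,v_3], [v_1,v_4], [v_2,v_3], [v_2,v_4], [v_3,v_4]
  2-simplices (5): [v_0,v_1,v_2], [v_0,v_1,v_3], [v_0,v_3,v_4], [v_1,v_2,v_4], [v_2,v_3,v_4]

Hence C_0 ≅ Z^5, C_1 ≅ Z^10, C_2 ≅ Z^5.

∂_1: C_1 → C_0 is given by ∂[p,q] = [q] − [p].
The 5×10 boundary matrix has rank 4 and Smith normal form diag(1,1,1,1).

∂_2: C_2 → C_1 sends each 2-simplex [p,q,r] to [q,r] − [p,r] + [p,q]. For instance
  ∂[v_0,v_1,v_2] = [v_1,v_2] − [v_0,v_2] + [v_0,v_1],
  ∂[v_0,v_1,v_3] = [v_1,v_3] − [v_0,v_3] + [v_0,v_1].
The resulting 10×5 matrix has rank 5, and its Smith normal form has invariant factors (1,1,1,1,1).

Computing H_k = (kernel of ∂_k) / (image of ∂_{k+1}):

  H_0: rank C_0 − rank ∂_1 = 5 − 4 = 1, and the invariant factors of ∂_1 are all 1, so H_0 ≅ Z.
  H_1: rank ker ∂_1 − rank ∂_2 = (10 − 4) − 5 = 1, and the invariant factors of ∂_2 are all 1, so H_1 ≅ Z.
  H_2: rank ker ∂_2 − rank ∂_3 = (5 − 5) − 0 = 0, and there is no ∂_3, so H_2 ≅ 0.

As a check, the Euler characteristic is 5 − 10 + 5 = 0, which agrees with 1 − 1 + 0 = 0.

H_0 ≅ Z,  H_1 ≅ Z,  H_2 = 0.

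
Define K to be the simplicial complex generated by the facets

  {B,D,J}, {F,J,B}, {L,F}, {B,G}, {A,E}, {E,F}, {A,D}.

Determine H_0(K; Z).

Order the vertices as A < B < D < E < F < G < J < L. Listing each simplex with vertices in this order, K has dimension 2 with simplices:

  0-simplices (8): A, B, D, E, F, G, J, L
  1-simplices (10): AD, AE, BD, BF, BG, BJ, DJ, EF, FJ, FL
  2-simplices (2): BDJ, BFJ

so the chain groups are C_0 ≅ Z^8, C_1 ≅ Z^10, C_2 ≅ Z^2.

Boundary ∂_1: C_1 → C_0 maps an edge to its endpoints' difference, ∂[p,q] = q − p.
As a 8×10 matrix over Z this has rank 7, with invariant factors (1,1,1,1,1,1,1).

The boundary map ∂_2: C_2 → C_1 maps a triangle to the signed sum of its edges. For instance
  ∂BFJ = FJ − BJ + BF,
  ∂BDJ = DJ − BJ + BD.
As a 10×2 matrix over Z this has rank 2, with invariant factors (1,1).

Computing H_k = (kernel of ∂_k) / (image of ∂_{k+1}):

  H_0: rank C_0 − rank ∂_1 = 8 − 7 = 1, and the invariant factors of ∂_1 are all 1, so H_0 = Z.

H_0 = Z.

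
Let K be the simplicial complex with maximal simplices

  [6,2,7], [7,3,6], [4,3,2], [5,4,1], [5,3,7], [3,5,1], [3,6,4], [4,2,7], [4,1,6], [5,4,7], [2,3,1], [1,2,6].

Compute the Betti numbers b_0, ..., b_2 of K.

Take the total order 1 < 2 < 3 < 4 < 5 < 6 < 7 on the vertex set. Then K (dimension 2) consists of the simplices:

  0-simplices (7): [1], [2], [3], [4], [5], [6], [7]
  1-simplices (18): [1,2], [1,3], [1,4], [1,5], [1,6], [2,3], [2,4], [2,6], [2,7], [3,4], [3,5], [3,6], [3,7], [4,5], [4,6], [4,7], [5,7], [6,7]
  2-simplices (12): [1,2,3], [1,2,6], [1,3,5], [1,4,5], [1,4,6], [2,3,4], [2,4,7], [2,6,7], [3,4,6], [3,5,7], [3,6,7], [4,5,7]

giving chain groups C_0 ≅ Z^7, C_1 ≅ Z^18, C_2 ≅ Z^12.

Boundary ∂_1: C_1 → C_0 is given by ∂[p,q] = [q] − [p].
The 7×18 boundary matrix has rank 6 and Smith normal form diag(1,1,1,1,1,1).

∂_2: C_2 → C_1 sends each 2-simplex [p,q,r] to [q,r] − [p,r] + [p,q]. For instance
  ∂[3,4,6] = [4,6] − [3,6] + [3,4],
  ∂[1,2,3] = [2,3] − [1,3] + [1,2].
The resulting 18×12 matrix has rank 12, and its Smith normal form has invariant factors (1,1,1,1,1,1,1,1,1,1,1,2).

Computing H_k = (kernel of ∂_k) / (image of ∂_{k+1}):

  H_0: rank C_0 − rank ∂_1 = 7 − 6 = 1, and the invariant factors of ∂_1 are all 1, so H_0 = Z.
  H_1: rank ker ∂_1 − rank ∂_2 = (18 − 6) − 12 = 0, and ∂_2 has invariant factor 2 > 1, so H_1 = Z/2.
  H_2: rank ker ∂_2 − rank ∂_3 = (12 − 12) − 0 = 0, and there is no ∂_3, so H_2 = 0.

Hence the Betti numbers are b_0 = 1, b_1 = 0, b_2 = 0.

b_0 = 1, b_1 = 0, b_2 = 0.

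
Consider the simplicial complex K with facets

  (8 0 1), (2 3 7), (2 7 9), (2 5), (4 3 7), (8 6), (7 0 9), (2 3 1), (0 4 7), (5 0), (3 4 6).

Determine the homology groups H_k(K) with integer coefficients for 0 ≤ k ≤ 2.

Order the vertices as 0 < 1 < 2 < 3 < 4 < 5 < 6 < 7 < 8 < 9. Listing each simplex with vertices in this order, K has dimension 2 with simplices:

  0-simplices (10): [0], [1], [2], [3], [4], [5], [6], [7], [8], [9]
  1-simplices (20): [0,1], [0,4], [0,5], [0,7], [0,8], [0,9], [1,2], [1,3], [1,8], [2,3], [2,5], [2,7], [2,9], [3,4], [3,6], [3,7], [4,6], [4,7], [6,8], [7,9]
  2-simplices (8): [0,1,8], [0,4,7], [0,7,9], [1,2,3], [2,3,7], [2,7,9], [3,4,6], [3,4,7]

so the chain groups are C_0 ≅ Z^10, C_1 ≅ Z^20, C_2 ≅ Z^8.

∂_1: C_1 → C_0 sends each edge [p,q] (with p < q) to q − p. For instance
  ∂[2,7] = [7] − [2].
The resulting 10×20 matrix has rank 9, and its Smith normal form has invariant factors (1,1,1,1,1,1,1,1,1).

The boundary map ∂_2: C_2 → C_1 maps a triangle to the signed sum of its edges. For instance
  ∂[1,2,3] = [2,3] − [1,3] + [1,2],
  ∂[0,1,8] = [1,8] − [0,8] + [0,1].
The resulting 20×8 matrix has rank 8, and its Smith normal form has invariant factors (1,1,1,1,1,1,1,1).

From H_k ≅ ker(∂_k) / im(∂_{k+1}) we obtain:

  H_0: rank C_0 − rank ∂_1 = 10 − 9 = 1, and the invariant factors of ∂_1 are all 1, so H_0 = Z.
  H_1: rank ker ∂_1 − rank ∂_2 = (20 − 9) − 8 = 3, and the invariant factors of ∂_2 are all 1, so H_1 = Z^3.
  H_2: rank ker ∂_2 − rank ∂_3 = (8 − 8) − 0 = 0, and there is no ∂_3, so H_2 = 0.

H_0 = Z,  H_1 = Z^3,  H_2 = 0.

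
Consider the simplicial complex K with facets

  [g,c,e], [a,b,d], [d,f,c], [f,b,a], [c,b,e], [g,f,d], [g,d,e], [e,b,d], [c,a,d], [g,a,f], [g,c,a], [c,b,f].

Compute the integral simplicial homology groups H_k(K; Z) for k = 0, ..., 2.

H_0 ≅ Z,  H_1 ≅ Z/2Z,  H_2 = 0.

We work with the vertex ordering a < b < c < d < e < f < g. The simplices of K, each written with vertices in increasing order, are:

  0-simplices (7): a, b, c, d, e, f, g
  1-simplices (18): ab, ac, ad, af, ag, bc, bd, be, bf, cd, ce, cf, cg, de, df, dg, eg, fg
  2-simplices (12): abd, abf, acd, acg, afg, bce, bcf, bde, cdf, ceg, deg, dfg

so the chain groups are C_0 ≅ Z^7, C_1 ≅ Z^18, C_2 ≅ Z^12.

Boundary ∂_1: C_1 → C_0 is given by ∂[p,q] = [q] − [p].
The resulting 7×18 matrix has rank 6, and its Smith normal form has invariant factors (1,1,1,1,1,1).

∂_2: C_2 → C_1 acts by ∂[p,q,r] = [q,r] − [p,r] + [p,q]. For instance
  ∂abd = bd − ad + ab,
  ∂acg = cg − ag + ac.
As a 18×12 matrix over Z this has rank 12, with invariant factors (1,1,1,1,1,1,1,1,1,1,1,2).

Now H_k = ker ∂_k / im ∂_{k+1}, so:

  H_0: rank C_0 − rank ∂_1 = 7 − 6 = 1, and the invariant factors of ∂_1 are all 1, so H_0 = Z.
  H_1: rank ker ∂_1 − rank ∂_2 = (18 − 6) − 12 = 0, and ∂_2 has invariant factor 2 > 1, so H_1 = Z/2Z.
  H_2: rank ker ∂_2 − rank ∂_3 = (12 − 12) − 0 = 0, and there is no ∂_3, so H_2 = 0.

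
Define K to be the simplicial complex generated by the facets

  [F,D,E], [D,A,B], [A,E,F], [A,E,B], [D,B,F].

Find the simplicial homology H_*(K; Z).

H_0 = Z,  H_1 = Z,  H_2 = 0.

K has 5 vertices, 10 edges, 5 triangles.
rank ∂_0 = 0, rank ∂_1 = 4 ⇒ b_0 = 5 − 0 − 4 = 1; all invariant factors of ∂_1 are 1 so no torsion. So H_0 ≅ Z.
rank ∂_1 = 4, rank ∂_2 = 5 ⇒ b_1 = 10 − 4 − 5 = 1; all invariant factors of ∂_2 are 1 so no torsion. So H_1 ≅ Z.
rank ∂_2 = 5, rank ∂_3 = 0 ⇒ b_2 = 5 − 5 − 0 = 0. So H_2 ≅ 0.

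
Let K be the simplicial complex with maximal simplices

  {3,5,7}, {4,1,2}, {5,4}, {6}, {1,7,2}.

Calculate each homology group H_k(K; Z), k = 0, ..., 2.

H_0 = Z^2,  H_1 = Z,  H_2 = 0.

Fix the vertex order 1 < 2 < 3 < 4 < 5 < 6 < 7 and write every simplex with vertices in increasing order. Then dim K = 2 and the simplices of K are:

  0-simplices (7): [1], [2], [3], [4], [5], [6], [7]
  1-simplices (9): [1,2], [1,4], [1,7], [2,4], [2,7], [3,5], [3,7], [4,5], [5,7]
  2-simplices (3): [1,2,4], [1,2,7], [3,5,7]

giving chain groups C_0 ≅ Z^7, C_1 ≅ Z^9, C_2 ≅ Z^3.

Boundary ∂_1: C_1 → C_0 sends each edge [p,q] (with p < q) to q − p.
The 7×9 boundary matrix has rank 5 and Smith normal form diag(1,1,1,1,1).

∂_2: C_2 → C_1 acts by ∂[p,q,r] = [q,r] − [p,r] + [p,q]. For instance
  ∂[3,5,7] = [5,7] − [3,7] + [3,5],
  ∂[1,2,7] = [2,7] − [1,7] + [1,2].
The resulting 9×3 matrix has rank 3, and its Smith normal form has invariant factors (1,1,1).

Computing H_k = (kernel of ∂_k) / (image of ∂_{k+1}):

  H_0: rank C_0 − rank ∂_1 = 7 − 5 = 2, and the invariant factors of ∂_1 are all 1, so H_0 = Z^2.
  H_1: rank ker ∂_1 − rank ∂_2 = (9 − 5) − 3 = 1, and the invariant factors of ∂_2 are all 1, so H_1 = Z.
  H_2: rank ker ∂_2 − rank ∂_3 = (3 − 3) − 0 = 0, and there is no ∂_3, so H_2 = 0.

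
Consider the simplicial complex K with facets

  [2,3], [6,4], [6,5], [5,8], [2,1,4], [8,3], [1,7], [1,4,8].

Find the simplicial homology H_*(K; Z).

H_0 = Z,  H_1 = Z^2,  H_2 = 0.

Take the total order 1 < 2 < 3 < 4 < 5 < 6 < 7 < 8 on the vertex set. Then K (dimension 2) consists of the simplices:

  0-simplices (8): [1], [2], [3], [4], [5], [6], [7], [8]
  1-simplices (11): [1,2], [1,4], [1,7], [1,8], [2,3], [2,4], [3,8], [4,6], [4,8], [5,6], [5,8]
  2-simplices (2): [1,2,4], [1,4,8]

Hence C_0 ≅ Z^8, C_1 ≅ Z^11, C_2 ≅ Z^2.

The boundary map ∂_1: C_1 → C_0 sends each edge [p,q] (with p < q) to q − p. For instance
  ∂[1,2] = [2] − [1].
As a 8×11 matrix over Z this has rank 7, with invariant factors (1,1,1,1,1,1,1).

The boundary map ∂_2: C_2 → C_1 sends each 2-simplex [p,q,r] to [q,r] − [p,r] + [p,q]. For instance
  ∂[1,4,8] = [4,8] − [1,8] + [1,4],
  ∂[1,2,4] = [2,4] − [1,4] + [1,2].
This gives a 11×2 integer matrix of rank 2; reducing to Smith normal form yields diagonal entries (1,1).

Computing H_k = (kernel of ∂_k) / (image of ∂_{k+1}):

  H_0: rank C_0 − rank ∂_1 = 8 − 7 = 1, and the invariant factors of ∂_1 are all 1, so H_0 ≅ Z.
  H_1: rank ker ∂_1 − rank ∂_2 = (11 − 7) − 2 = 2, and the invariant factors of ∂_2 are all 1, so H_1 ≅ Z^2.
  H_2: rank ker ∂_2 − rank ∂_3 = (2 − 2) − 0 = 0, and there is no ∂_3, so H_2 ≅ 0.

As a check, the Euler characteristic is 8 − 11 + 2 = -1, which agrees with 1 − 2 + 0 = -1.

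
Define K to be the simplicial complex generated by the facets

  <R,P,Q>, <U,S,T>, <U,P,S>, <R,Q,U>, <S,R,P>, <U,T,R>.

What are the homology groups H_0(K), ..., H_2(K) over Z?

H_0 ≅ Z,  H_1 ≅ Z,  H_2 = 0.

K has 6 vertices, 12 edges, 6 triangles.
rank ∂_0 = 0, rank ∂_1 = 5 ⇒ b_0 = 6 − 0 − 5 = 1; all invariant factors of ∂_1 are 1 so no torsion. So H_0 ≅ Z.
rank ∂_1 = 5, rank ∂_2 = 6 ⇒ b_1 = 12 − 5 − 6 = 1; all invariant factors of ∂_2 are 1 so no torsion. So H_1 ≅ Z.
rank ∂_2 = 6, rank ∂_3 = 0 ⇒ b_2 = 6 − 6 − 0 = 0. So H_2 ≅ 0.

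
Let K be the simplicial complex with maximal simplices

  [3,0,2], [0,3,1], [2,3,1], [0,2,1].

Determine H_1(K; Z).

H_1 ≅ 0.

Fix the vertex order 0 < 1 < 2 < 3 and write every simplex with vertices in increasing order. Then dim K = 2 and the simplices of K are:

  0-simplices (4): [0], [1], [2], [3]
  1-simplices (6): [0,1], [0,2], [0,3], [1,2], [1,3], [2,3]
  2-simplices (4): [0,1,2], [0,1,3], [0,2,3], [1,2,3]

giving chain groups C_0 ≅ Z^4, C_1 ≅ Z^6, C_2 ≅ Z^4.

Boundary ∂_1: C_1 → C_0 is given by ∂[p,q] = [q] − [p]. For instance
  ∂[1,2] = [2] − [1].
The resulting 4×6 matrix has rank 3, and its Smith normal form has invariant factors (1,1,1).

∂_2: C_2 → C_1 sends each 2-simplex [p,q,r] to [q,r] − [p,r] + [p,q]. For instance
  ∂[0,2,3] = [2,3] − [0,3] + [0,2],
  ∂[1,2,3] = [2,3] − [1,3] + [1,2].
The 6×4 boundary matrix has rank 3 and Smith normal form diag(1,1,1).

Reading off H_k = ker ∂_k / im ∂_{k+1}:

  H_1: rank ker ∂_1 − rank ∂_2 = (6 − 3) − 3 = 0, and the invariant factors of ∂_2 are all 1, so H_1 = 0.

(K is a triangulation of the 2-sphere S^2.)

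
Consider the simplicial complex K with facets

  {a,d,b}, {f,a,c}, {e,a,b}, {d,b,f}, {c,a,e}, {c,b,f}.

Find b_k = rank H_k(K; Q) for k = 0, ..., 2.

b_0 = 1, b_1 = 1, b_2 = 0.

Order the vertices as a < b < c < d < e < f. Listing each simplex with vertices in this order, K has dimension 2 with simplices:

  0-simplices (6): a, b, c, d, e, f
  1-simplices (12): ab, ac, ad, ae, af, bc, bd, be, bf, ce, cf, df
  2-simplices (6): abd, abe, ace, acf, bcf, bdf

giving chain groups C_0 ≅ Z^6, C_1 ≅ Z^12, C_2 ≅ Z^6.

The boundary map ∂_1: C_1 → C_0 sends each edge [p,q] (with p < q) to q − p.
The 6×12 boundary matrix has rank 5 and Smith normal form diag(1,1,1,1,1).

The boundary map ∂_2: C_2 → C_1 sends each 2-simplex [p,q,r] to [q,r] − [p,r] + [p,q]. For instance
  ∂bcf = cf − bf + bc,
  ∂acf = cf − af + ac.
This gives a 12×6 integer matrix of rank 6; reducing to Smith normal form yields diagonal entries (1,1,1,1,1,1).

From H_k ≅ ker(∂_k) / im(∂_{k+1}) we obtain:

  H_0: rank C_0 − rank ∂_1 = 6 − 5 = 1, and the invariant factors of ∂_1 are all 1, so H_0 = Z.
  H_1: rank ker ∂_1 − rank ∂_2 = (12 − 5) − 6 = 1, and the invariant factors of ∂_2 are all 1, so H_1 = Z.
  H_2: rank ker ∂_2 − rank ∂_3 = (6 − 6) − 0 = 0, and there is no ∂_3, so H_2 = 0.

Hence the Betti numbers are b_0 = 1, b_1 = 1, b_2 = 0.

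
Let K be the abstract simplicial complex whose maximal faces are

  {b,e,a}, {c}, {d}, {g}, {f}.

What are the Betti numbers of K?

Order the vertices as a < b < c < d < e < f < g. Listing each simplex with vertices in this order, K has dimension 2 with simplices:

  0-simplices (7): a, b, c, d, e, f, g
  1-simplices (3): ab, ae, be
  2-simplices (1): abe

giving chain groups C_0 ≅ Z^7, C_1 ≅ Z^3, C_2 ≅ Z^1.

The boundary map ∂_1: C_1 → C_0 maps an edge to its endpoints' difference, ∂[p,q] = q − p. For instance
  ∂ae = e − a.
This gives a 7×3 integer matrix of rank 2; reducing to Smith normal form yields diagonal entries (1,1).

The boundary map ∂_2: C_2 → C_1 maps a triangle to the signed sum of its edges. For instance
  ∂abe = be − ae + ab.
This gives a 3×1 integer matrix of rank 1; reducing to Smith normal form yields diagonal entries (1).

From H_k ≅ ker(∂_k) / im(∂_{k+1}) we obtain:

  H_0: rank C_0 − rank ∂_1 = 7 − 2 = 5, and the invariant factors of ∂_1 are all 1, so H_0 ≅ Z^5.
  H_1: rank ker ∂_1 − rank ∂_2 = (3 − 2) − 1 = 0, and the invariant factors of ∂_2 are all 1, so H_1 ≅ 0.
  H_2: rank ker ∂_2 − rank ∂_3 = (1 − 1) − 0 = 0, and there is no ∂_3, so H_2 ≅ 0.

As a check, the Euler characteristic is 7 − 3 + 1 = 5, which agrees with 5 − 0 + 0 = 5.
(K is a triangulation of the disjoint union of a set of 4 points and the 2-simplex.)

Hence the Betti numbers are b_0 = 5, b_1 = 0, b_2 = 0.

b_0 = 5, b_1 = 0, b_2 = 0.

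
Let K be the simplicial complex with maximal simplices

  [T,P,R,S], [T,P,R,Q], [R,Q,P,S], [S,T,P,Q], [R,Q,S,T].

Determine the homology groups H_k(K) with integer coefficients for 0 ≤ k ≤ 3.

Take the total order P < Q < R < S < T on the vertex set. Then K (dimension 3) consists of the simplices:

  0-simplices (5): P, Q, R, S, T
  1-simplices (10): PQ, PR, PS, PT, QR, QS, QT, RS, RT, ST
  2-simplices (10): PQR, PQS, PQT, PRS, PRT, PST, QRS, QRT, QST, RST
  3-simplices (5): PQRS, PQRT, PQST, PRST, QRST

Hence C_0 ≅ Z^5, C_1 ≅ Z^10, C_2 ≅ Z^10, C_3 ≅ Z^5.

The boundary map ∂_1: C_1 → C_0 sends each edge [p,q] (with p < q) to q − p.
The 5×10 boundary matrix has rank 4 and Smith normal form diag(1,1,1,1).

The boundary map ∂_2: C_2 → C_1 acts by ∂[p,q,r] = [q,r] − [p,r] + [p,q]. For instance
  ∂PRS = RS − PS + PR,
  ∂QRT = RT − QT + QR.
As a 10×10 matrix over Z this has rank 6, with invariant factors (1,1,1,1,1,1).

The boundary map ∂_3: C_3 → C_2 sends each 3-simplex σ to the alternating sum Σ_i (−1)^i (σ with its i-th vertex removed). For instance
  ∂PQRT = QRT − PRT + PQT − PQR,
  ∂PQST = QST − PST + PQT − PQS.
This gives a 10×5 integer matrix of rank 4; reducing to Smith normal form yields diagonal entries (1,1,1,1).

Now H_k = ker ∂_k / im ∂_{k+1}, so:

  H_0: rank C_0 − rank ∂_1 = 5 − 4 = 1, and the invariant factors of ∂_1 are all 1, so H_0 = Z.
  H_1: rank ker ∂_1 − rank ∂_2 = (10 − 4) − 6 = 0, and the invariant factors of ∂_2 are all 1, so H_1 = 0.
  H_2: rank ker ∂_2 − rank ∂_3 = (10 − 6) − 4 = 0, and the invariant factors of ∂_3 are all 1, so H_2 = 0.
  H_3: rank ker ∂_3 − rank ∂_4 = (5 − 4) − 0 = 1, and there is no ∂_4, so H_3 = Z.

H_0 = Z,  H_1 = 0,  H_2 = 0,  H_3 = Z.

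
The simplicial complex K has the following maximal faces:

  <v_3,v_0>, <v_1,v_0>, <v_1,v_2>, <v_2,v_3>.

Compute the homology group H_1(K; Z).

H_1 = Z.

We work with the vertex ordering v_0 < v_1 < v_2 < v_3. The simplices of K, each written with vertices in increasing order, are:

  0-simplices (4): [v_0], [v_1], [v_2], [v_3]
  1-simplices (4): [v_0,v_1], [v_0,v_3], [v_1,v_2], [v_2,v_3]

so the chain groups are C_0 ≅ Z^4, C_1 ≅ Z^4.

Boundary ∂_1: C_1 → C_0 sends each edge [p,q] (with p < q) to q − p.
The resulting 4×4 matrix has rank 3, and its Smith normal form has invariant factors (1,1,1).

Reading off H_k = ker ∂_k / im ∂_{k+1}:

  H_1: rank ker ∂_1 − rank ∂_2 = (4 − 3) − 0 = 1, and there is no ∂_2, so H_1 ≅ Z.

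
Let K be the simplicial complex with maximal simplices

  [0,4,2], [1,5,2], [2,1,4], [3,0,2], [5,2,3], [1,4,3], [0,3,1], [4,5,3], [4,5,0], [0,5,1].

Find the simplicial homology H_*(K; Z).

H_0 = Z,  H_1 = Z/2Z,  H_2 = 0.

We work with the vertex ordering 0 < 1 < 2 < 3 < 4 < 5. The simplices of K, each written with vertices in increasing order, are:

  0-simplices (6): [0], [1], [2], [3], [4], [5]
  1-simplices (15): [0,1], [0,2], [0,3], [0,4], [0,5], [1,2], [1,3], [1,4], [1,5], [2,3], [2,4], [2,5], [3,4], [3,5], [4,5]
  2-simplices (10): [0,1,3], [0,1,5], [0,2,3], [0,2,4], [0,4,5], [1,2,4], [1,2,5], [1,3,4], [2,3,5], [3,4,5]

so the chain groups are C_0 ≅ Z^6, C_1 ≅ Z^15, C_2 ≅ Z^10.

∂_1: C_1 → C_0 maps an edge to its endpoints' difference, ∂[p,q] = q − p.
The resulting 6×15 matrix has rank 5, and its Smith normal form has invariant factors (1,1,1,1,1).

Boundary ∂_2: C_2 → C_1 sends each 2-simplex [p,q,r] to [q,r] − [p,r] + [p,q]. For instance
  ∂[0,1,5] = [1,5] − [0,5] + [0,1],
  ∂[0,2,3] = [2,3] − [0,3] + [0,2].
The resulting 15×10 matrix has rank 10, and its Smith normal form has invariant factors (1,1,1,1,1,1,1,1,1,2).

Reading off H_k = ker ∂_k / im ∂_{k+1}:

  H_0: rank C_0 − rank ∂_1 = 6 − 5 = 1, and the invariant factors of ∂_1 are all 1, so H_0 = Z.
  H_1: rank ker ∂_1 − rank ∂_2 = (15 − 5) − 10 = 0, and ∂_2 has invariant factor 2 > 1, so H_1 = Z/2Z.
  H_2: rank ker ∂_2 − rank ∂_3 = (10 − 10) − 0 = 0, and there is no ∂_3, so H_2 = 0.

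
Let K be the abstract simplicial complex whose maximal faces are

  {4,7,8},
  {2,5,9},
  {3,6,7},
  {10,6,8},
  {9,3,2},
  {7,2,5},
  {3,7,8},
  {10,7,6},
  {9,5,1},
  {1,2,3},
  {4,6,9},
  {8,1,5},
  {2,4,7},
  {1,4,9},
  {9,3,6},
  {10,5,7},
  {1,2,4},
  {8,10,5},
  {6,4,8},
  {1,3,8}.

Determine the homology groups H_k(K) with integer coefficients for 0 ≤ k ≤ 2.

H_0 ≅ Z,  H_1 ≅ Z ⊕ Z_2,  H_2 = 0.

Order the vertices as 1 < 2 < 3 < 4 < 5 < 6 < 7 < 8 < 9 < 10. Listing each simplex with vertices in this order, K has dimension 2 with simplices:

  0-simplices (10): [1], [2], [3], [4], [5], [6], [7], [8], [9], [10]
  1-simplices (30): (30 of them)
  2-simplices (20): (20 of them)

giving chain groups C_0 ≅ Z^10, C_1 ≅ Z^30, C_2 ≅ Z^20.

The boundary map ∂_1: C_1 → C_0 sends each edge [p,q] (with p < q) to q − p. For instance
  ∂[5,10] = [10] − [5].
The resulting 10×30 matrix has rank 9, and its Smith normal form has invariant factors (1,1,1,1,1,1,1,1,1).

The boundary map ∂_2: C_2 → C_1 maps a triangle to the signed sum of its edges. For instance
  ∂[1,3,8] = [3,8] − [1,8] + [1,3],
  ∂[1,2,3] = [2,3] − [1,3] + [1,2].
As a 30×20 matrix over Z this has rank 20, with invariant factors (1,1,1,1,1,1,1,1,1,1,1,1,1,1,1,1,1,1,1,2).

Now H_k = ker ∂_k / im ∂_{k+1}, so:

  H_0: rank C_0 − rank ∂_1 = 10 − 9 = 1, and the invariant factors of ∂_1 are all 1, so H_0 ≅ Z.
  H_1: rank ker ∂_1 − rank ∂_2 = (30 − 9) − 20 = 1, and ∂_2 has invariant factor 2 > 1, so H_1 ≅ Z ⊕ Z_2.
  H_2: rank ker ∂_2 − rank ∂_3 = (20 − 20) − 0 = 0, and there is no ∂_3, so H_2 ≅ 0.

(K is a triangulation of the Klein bottle.)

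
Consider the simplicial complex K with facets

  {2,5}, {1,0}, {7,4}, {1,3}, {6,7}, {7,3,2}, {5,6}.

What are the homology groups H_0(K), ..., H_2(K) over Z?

We work with the vertex ordering 0 < 1 < 2 < 3 < 4 < 5 < 6 < 7. The simplices of K, each written with vertices in increasing order, are:

  0-simplices (8): [0], [1], [2], [3], [4], [5], [6], [7]
  1-simplices (9): [0,1], [1,3], [2,3], [2,5], [2,7], [3,7], [4,7], [5,6], [6,7]
  2-simplices (1): [2,3,7]

giving chain groups C_0 ≅ Z^8, C_1 ≅ Z^9, C_2 ≅ Z^1.

∂_1: C_1 → C_0 maps an edge to its endpoints' difference, ∂[p,q] = q − p. For instance
  ∂[4,7] = [7] − [4].
The 8×9 boundary matrix has rank 7 and Smith normal form diag(1,1,1,1,1,1,1).

∂_2: C_2 → C_1 acts by ∂[p,q,r] = [q,r] − [p,r] + [p,q]. For instance
  ∂[2,3,7] = [3,7] − [2,7] + [2,3].
The resulting 9×1 matrix has rank 1, and its Smith normal form has invariant factors (1).

Reading off H_k = ker ∂_k / im ∂_{k+1}:

  H_0: rank C_0 − rank ∂_1 = 8 − 7 = 1, and the invariant factors of ∂_1 are all 1, so H_0 ≅ Z.
  H_1: rank ker ∂_1 − rank ∂_2 = (9 − 7) − 1 = 1, and the invariant factors of ∂_2 are all 1, so H_1 ≅ Z.
  H_2: rank ker ∂_2 − rank ∂_3 = (1 − 1) − 0 = 0, and there is no ∂_3, so H_2 ≅ 0.

H_0 ≅ Z,  H_1 ≅ Z,  H_2 = 0.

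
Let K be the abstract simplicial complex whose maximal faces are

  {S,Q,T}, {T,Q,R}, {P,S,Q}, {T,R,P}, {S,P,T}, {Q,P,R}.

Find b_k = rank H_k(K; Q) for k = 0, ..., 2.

Fix the vertex order P < Q < R < S < T and write every simplex with vertices in increasing order. Then dim K = 2 and the simplices of K are:

  0-simplices (5): P, Q, R, S, T
  1-simplices (9): PQ, PR, PS, PT, QR, QS, QT, RT, ST
  2-simplices (6): PQR, PQS, PRT, PST, QRT, QST

so the chain groups are C_0 ≅ Z^5, C_1 ≅ Z^9, C_2 ≅ Z^6.

The boundary map ∂_1: C_1 → C_0 sends each edge [p,q] (with p < q) to q − p. For instance
  ∂QT = T − Q.
The 5×9 boundary matrix has rank 4 and Smith normal form diag(1,1,1,1).

The boundary map ∂_2: C_2 → C_1 sends each 2-simplex [p,q,r] to [q,r] − [p,r] + [p,q]. For instance
  ∂QST = ST − QT + QS,
  ∂QRT = RT − QT + QR.
This gives a 9×6 integer matrix of rank 5; reducing to Smith normal form yields diagonal entries (1,1,1,1,1).

Computing H_k = (kernel of ∂_k) / (image of ∂_{k+1}):

  H_0: rank C_0 − rank ∂_1 = 5 − 4 = 1, and the invariant factors of ∂_1 are all 1, so H_0 = Z.
  H_1: rank ker ∂_1 − rank ∂_2 = (9 − 4) − 5 = 0, and the invariant factors of ∂_2 are all 1, so H_1 = 0.
  H_2: rank ker ∂_2 − rank ∂_3 = (6 − 5) − 0 = 1, and there is no ∂_3, so H_2 = Z.

(K is a triangulation of the 2-sphere S^2.)

Hence the Betti numbers are b_0 = 1, b_1 = 0, b_2 = 1.

b_0 = 1, b_1 = 0, b_2 = 1.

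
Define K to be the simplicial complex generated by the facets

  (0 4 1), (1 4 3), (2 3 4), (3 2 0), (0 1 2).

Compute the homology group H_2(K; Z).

H_2 = 0.

Fix the vertex order 0 < 1 < 2 < 3 < 4 and write every simplex with vertices in increasing order. Then dim K = 2 and the simplices of K are:

  0-simplices (5): [0], [1], [2], [3], [4]
  1-simplices (10): [0,1], [0,2], [0,3], [0,4], [1,2], [1,3], [1,4], [2,3], [2,4], [3,4]
  2-simplices (5): [0,1,2], [0,1,4], [0,2,3], [1,3,4], [2,3,4]

so the chain groups are C_0 ≅ Z^5, C_1 ≅ Z^10, C_2 ≅ Z^5.

The boundary map ∂_1: C_1 → C_0 maps an edge to its endpoints' difference, ∂[p,q] = q − p.
The 5×10 boundary matrix has rank 4 and Smith normal form diag(1,1,1,1).

Boundary ∂_2: C_2 → C_1 maps a triangle to the signed sum of its edges. For instance
  ∂[1,3,4] = [3,4] − [1,4] + [1,3],
  ∂[0,1,2] = [1,2] − [0,2] + [0,1].
This gives a 10×5 integer matrix of rank 5; reducing to Smith normal form yields diagonal entries (1,1,1,1,1).

From H_k ≅ ker(∂_k) / im(∂_{k+1}) we obtain:

  H_2: rank ker ∂_2 − rank ∂_3 = (5 − 5) − 0 = 0, and there is no ∂_3, so H_2 ≅ 0.

(K is a triangulation of the Möbius band.)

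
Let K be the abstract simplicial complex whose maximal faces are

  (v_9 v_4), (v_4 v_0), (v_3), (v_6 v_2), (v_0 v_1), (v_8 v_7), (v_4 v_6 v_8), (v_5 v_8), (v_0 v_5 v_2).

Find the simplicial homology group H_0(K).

Order the vertices as v_0 < v_1 < v_2 < v_3 < v_4 < v_5 < v_6 < v_7 < v_8 < v_9. Listing each simplex with vertices in this order, K has dimension 2 with simplices:

  0-simplices (10): [v_0], [v_1], [v_2], [v_3], [v_4], [v_5], [v_6], [v_7], [v_8], [v_9]
  1-simplices (12): [v_0,v_1], [v_0,v_2], [v_0,v_4], [v_0,v_5], [v_2,v_5], [v_2,v_6], [v_4,v_6], [v_4,v_8], [v_4,v_9], [v_5,v_8], [v_6,v_8], [v_7,v_8]
  2-simplices (2): [v_0,v_2,v_5], [v_4,v_6,v_8]

giving chain groups C_0 ≅ Z^10, C_1 ≅ Z^12, C_2 ≅ Z^2.

∂_1: C_1 → C_0 sends each edge [p,q] (with p < q) to q − p. For instance
  ∂[v_7,v_8] = [v_8] − [v_7].
The resulting 10×12 matrix has rank 8, and its Smith normal form has invariant factors (1,1,1,1,1,1,1,1).

∂_2: C_2 → C_1 acts by ∂[p,q,r] = [q,r] − [p,r] + [p,q]. For instance
  ∂[v_4,v_6,v_8] = [v_6,v_8] − [v_4,v_8] + [v_4,v_6],
  ∂[v_0,v_2,v_5] = [v_2,v_5] − [v_0,v_5] + [v_0,v_2].
This gives a 12×2 integer matrix of rank 2; reducing to Smith normal form yields diagonal entries (1,1).

From H_k ≅ ker(∂_k) / im(∂_{k+1}) we obtain:

  H_0: rank C_0 − rank ∂_1 = 10 − 8 = 2, and the invariant factors of ∂_1 are all 1, so H_0 ≅ Z^2.

H_0 = Z^2.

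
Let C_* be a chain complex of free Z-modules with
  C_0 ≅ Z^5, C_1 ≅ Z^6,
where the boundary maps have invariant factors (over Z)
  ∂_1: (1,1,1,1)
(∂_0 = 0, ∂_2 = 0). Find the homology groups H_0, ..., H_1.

H_0: b_0 = 5 − 0 − 4 = 1; torsion from ∂_1 factors > 1: none. So H_0 = Z.
H_1: b_1 = 6 − 4 − 0 = 2; torsion from ∂_2 factors > 1: none. So H_1 = Z^2.

H_0 = Z,  H_1 = Z^2.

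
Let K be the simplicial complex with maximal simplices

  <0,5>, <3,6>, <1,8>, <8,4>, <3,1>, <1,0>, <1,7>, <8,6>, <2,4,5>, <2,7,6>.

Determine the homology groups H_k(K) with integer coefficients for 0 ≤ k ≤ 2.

Take the total order 0 < 1 < 2 < 3 < 4 < 5 < 6 < 7 < 8 on the vertex set. Then K (dimension 2) consists of the simplices:

  0-simplices (9): [0], [1], [2], [3], [4], [5], [6], [7], [8]
  1-simplices (14): [0,1], [0,5], [1,3], [1,7], [1,8], [2,4], [2,5], [2,6], [2,7], [3,6], [4,5], [4,8], [6,7], [6,8]
  2-simplices (2): [2,4,5], [2,6,7]

giving chain groups C_0 ≅ Z^9, C_1 ≅ Z^14, C_2 ≅ Z^2.

Boundary ∂_1: C_1 → C_0 is given by ∂[p,q] = [q] − [p]. For instance
  ∂[2,5] = [5] − [2].
The 9×14 boundary matrix has rank 8 and Smith normal form diag(1,1,1,1,1,1,1,1).

∂_2: C_2 → C_1 acts by ∂[p,q,r] = [q,r] − [p,r] + [p,q]. For instance
  ∂[2,4,5] = [4,5] − [2,5] + [2,4],
  ∂[2,6,7] = [6,7] − [2,7] + [2,6].
This gives a 14×2 integer matrix of rank 2; reducing to Smith normal form yields diagonal entries (1,1).

Computing H_k = (kernel of ∂_k) / (image of ∂_{k+1}):

  H_0: rank C_0 − rank ∂_1 = 9 − 8 = 1, and the invariant factors of ∂_1 are all 1, so H_0 = Z.
  H_1: rank ker ∂_1 − rank ∂_2 = (14 − 8) − 2 = 4, and the invariant factors of ∂_2 are all 1, so H_1 = Z^4.
  H_2: rank ker ∂_2 − rank ∂_3 = (2 − 2) − 0 = 0, and there is no ∂_3, so H_2 = 0.

As a check, the Euler characteristic is 9 − 14 + 2 = -3, which agrees with 1 − 4 + 0 = -3.

H_0 = Z,  H_1 = Z^4,  H_2 = 0.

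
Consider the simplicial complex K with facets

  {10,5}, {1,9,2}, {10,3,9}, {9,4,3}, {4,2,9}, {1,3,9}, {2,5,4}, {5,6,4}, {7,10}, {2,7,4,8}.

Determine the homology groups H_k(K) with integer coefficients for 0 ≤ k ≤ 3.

Take the total order 1 < 2 < 3 < 4 < 5 < 6 < 7 < 8 < 9 < 10 on the vertex set. Then K (dimension 3) consists of the simplices:

  0-simplices (10): [1], [2], [3], [4], [5], [6], [7], [8], [9], [10]
  1-simplices (21): [1,2], [1,3], [1,9], [2,4], [2,5], [2,7], [2,8], [2,9], [3,4], [3,9], [3,10], [4,5], [4,6], [4,7], [4,8], [4,9], [5,6], [5,10], [7,8], [7,10], [9,10]
  2-simplices (11): [1,2,9], [1,3,9], [2,4,5], [2,4,7], [2,4,8], [2,4,9], [2,7,8], [3,4,9], [3,9,10], [4,5,6], [4,7,8]
  3-simplices (1): [2,4,7,8]

giving chain groups C_0 ≅ Z^10, C_1 ≅ Z^21, C_2 ≅ Z^11, C_3 ≅ Z^1.

The boundary map ∂_1: C_1 → C_0 maps an edge to its endpoints' difference, ∂[p,q] = q − p. For instance
  ∂[1,3] = [3] − [1].
As a 10×21 matrix over Z this has rank 9, with invariant factors (1,1,1,1,1,1,1,1,1).

∂_2: C_2 → C_1 acts by ∂[p,q,r] = [q,r] − [p,r] + [p,q]. For instance
  ∂[2,7,8] = [7,8] − [2,8] + [2,7],
  ∂[3,4,9] = [4,9] − [3,9] + [3,4].
The 21×11 boundary matrix has rank 10 and Smith normal form diag(1,1,1,1,1,1,1,1,1,1).

∂_3: C_3 → C_2 sends each 3-simplex σ to the alternating sum Σ_i (−1)^i (σ with its i-th vertex removed). For instance
  ∂[2,4,7,8] = [4,7,8] − [2,7,8] + [2,4,8] − [2,4,7].
This gives a 11×1 integer matrix of rank 1; reducing to Smith normal form yields diagonal entries (1).

Now H_k = ker ∂_k / im ∂_{k+1}, so:

  H_0: rank C_0 − rank ∂_1 = 10 − 9 = 1, and the invariant factors of ∂_1 are all 1, so H_0 = Z.
  H_1: rank ker ∂_1 − rank ∂_2 = (21 − 9) − 10 = 2, and the invariant factors of ∂_2 are all 1, so H_1 = Z^2.
  H_2: rank ker ∂_2 − rank ∂_3 = (11 − 10) − 1 = 0, and the invariant factors of ∂_3 are all 1, so H_2 = 0.
  H_3: rank ker ∂_3 − rank ∂_4 = (1 − 1) − 0 = 0, and there is no ∂_4, so H_3 = 0.

As a check, the Euler characteristic is 10 − 21 + 11 − 1 = -1, which agrees with 1 − 2 + 0 − 0 = -1.

H_0 ≅ Z,  H_1 ≅ Z^2,  H_2 = 0,  H_3 = 0.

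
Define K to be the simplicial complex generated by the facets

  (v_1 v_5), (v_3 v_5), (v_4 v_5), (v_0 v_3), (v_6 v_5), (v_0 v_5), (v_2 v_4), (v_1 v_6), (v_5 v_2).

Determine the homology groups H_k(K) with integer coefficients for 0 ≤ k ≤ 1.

We work with the vertex ordering v_0 < v_1 < v_2 < v_3 < v_4 < v_5 < v_6. The simplices of K, each written with vertices in increasing order, are:

  0-simplices (7): [v_0], [v_1], [v_2], [v_3], [v_4], [v_5], [v_6]
  1-simplices (9): [v_0,v_3], [v_0,v_5], [v_1,v_5], [v_1,v_6], [v_2,v_4], [v_2,v_5], [v_3,v_5], [v_4,v_5], [v_5,v_6]

giving chain groups C_0 ≅ Z^7, C_1 ≅ Z^9.

∂_1: C_1 → C_0 maps an edge to its endpoints' difference, ∂[p,q] = q − p.
The resulting 7×9 matrix has rank 6, and its Smith normal form has invariant factors (1,1,1,1,1,1).

Computing H_k = (kernel of ∂_k) / (image of ∂_{k+1}):

  H_0: rank C_0 − rank ∂_1 = 7 − 6 = 1, and the invariant factors of ∂_1 are all 1, so H_0 = Z.
  H_1: rank ker ∂_1 − rank ∂_2 = (9 − 6) − 0 = 3, and there is no ∂_2, so H_1 = Z^3.

As a check, the Euler characteristic is 7 − 9 = -2, which agrees with 1 − 3 = -2.

H_0 ≅ Z,  H_1 ≅ Z^3.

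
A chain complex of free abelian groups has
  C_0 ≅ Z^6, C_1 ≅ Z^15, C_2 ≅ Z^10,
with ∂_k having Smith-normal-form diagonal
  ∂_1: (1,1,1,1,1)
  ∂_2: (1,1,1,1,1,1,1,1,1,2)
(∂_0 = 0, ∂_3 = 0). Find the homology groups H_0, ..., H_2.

H_0: b_0 = 6 − 0 − 5 = 1; torsion from ∂_1 factors > 1: none. So H_0 ≅ Z.
H_1: b_1 = 15 − 5 − 10 = 0; torsion from ∂_2 factors > 1: [2]. So H_1 ≅ Z/2.
H_2: b_2 = 10 − 10 − 0 = 0; torsion from ∂_3 factors > 1: none. So H_2 ≅ 0.

H_0 ≅ Z,  H_1 ≅ Z/2,  H_2 = 0.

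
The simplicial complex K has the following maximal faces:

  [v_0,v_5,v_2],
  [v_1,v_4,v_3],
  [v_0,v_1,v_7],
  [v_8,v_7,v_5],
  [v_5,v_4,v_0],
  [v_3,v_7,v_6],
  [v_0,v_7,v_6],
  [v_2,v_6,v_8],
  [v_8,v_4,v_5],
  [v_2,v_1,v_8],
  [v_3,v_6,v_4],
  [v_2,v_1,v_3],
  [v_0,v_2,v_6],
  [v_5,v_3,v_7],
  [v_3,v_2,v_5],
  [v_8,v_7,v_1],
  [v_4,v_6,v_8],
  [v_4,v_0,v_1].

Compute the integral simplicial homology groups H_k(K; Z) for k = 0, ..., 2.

K has 9 vertices, 27 edges, 18 triangles.
rank ∂_0 = 0, rank ∂_1 = 8 ⇒ b_0 = 9 − 0 − 8 = 1; all invariant factors of ∂_1 are 1 so no torsion. So H_0 = Z.
rank ∂_1 = 8, rank ∂_2 = 17 ⇒ b_1 = 27 − 8 − 17 = 2; all invariant factors of ∂_2 are 1 so no torsion. So H_1 = Z^2.
rank ∂_2 = 17, rank ∂_3 = 0 ⇒ b_2 = 18 − 17 − 0 = 1. So H_2 = Z.

H_0 = Z,  H_1 = Z^2,  H_2 = Z.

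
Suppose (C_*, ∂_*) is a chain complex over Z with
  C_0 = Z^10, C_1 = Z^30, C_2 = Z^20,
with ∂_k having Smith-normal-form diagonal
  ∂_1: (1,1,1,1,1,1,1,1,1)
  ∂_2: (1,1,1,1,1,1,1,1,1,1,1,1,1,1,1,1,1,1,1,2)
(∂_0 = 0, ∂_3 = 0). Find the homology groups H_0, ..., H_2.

H_0: b_0 = 10 − 0 − 9 = 1; torsion from ∂_1 factors > 1: none. So H_0 ≅ Z.
H_1: b_1 = 30 − 9 − 20 = 1; torsion from ∂_2 factors > 1: [2]. So H_1 ≅ Z × Z/2.
H_2: b_2 = 20 − 20 − 0 = 0; torsion from ∂_3 factors > 1: none. So H_2 ≅ 0.

H_0 ≅ Z,  H_1 ≅ Z × Z/2,  H_2 = 0.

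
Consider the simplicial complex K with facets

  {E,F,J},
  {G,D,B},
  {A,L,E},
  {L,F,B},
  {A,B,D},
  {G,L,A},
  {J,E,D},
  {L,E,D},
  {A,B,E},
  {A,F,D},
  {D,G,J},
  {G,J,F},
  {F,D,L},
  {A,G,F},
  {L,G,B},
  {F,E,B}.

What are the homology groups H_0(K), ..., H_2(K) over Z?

H_0 = Z,  H_1 = Z^2,  H_2 = Z.

Fix the vertex order A < B < D < E < F < G < J < L and write every simplex with vertices in increasing order. Then dim K = 2 and the simplices of K are:

  0-simplices (8): A, B, D, E, F, G, J, L
  1-simplices (24): AB, AD, AE, AF, AG, AL, BD, BE, BF, BG, BL, DE, DF, DG, DJ, DL, EF, EJ, EL, FG, FJ, FL, GJ, GL
  2-simplices (16): ABD, ABE, ADF, AEL, AFG, AGL, BDG, BEF, BFL, BGL, DEJ, DEL, DFL, DGJ, EFJ, FGJ

giving chain groups C_0 ≅ Z^8, C_1 ≅ Z^24, C_2 ≅ Z^16.

The boundary map ∂_1: C_1 → C_0 is given by ∂[p,q] = [q] − [p].
As a 8×24 matrix over Z this has rank 7, with invariant factors (1,1,1,1,1,1,1).

∂_2: C_2 → C_1 maps a triangle to the signed sum of its edges. For instance
  ∂BDG = DG − BG + BD,
  ∂DEL = EL − DL + DE.
As a 24×16 matrix over Z this has rank 15, with invariant factors (1,1,1,1,1,1,1,1,1,1,1,1,1,1,1).

Now H_k = ker ∂_k / im ∂_{k+1}, so:

  H_0: rank C_0 − rank ∂_1 = 8 − 7 = 1, and the invariant factors of ∂_1 are all 1, so H_0 = Z.
  H_1: rank ker ∂_1 − rank ∂_2 = (24 − 7) − 15 = 2, and the invariant factors of ∂_2 are all 1, so H_1 = Z^2.
  H_2: rank ker ∂_2 − rank ∂_3 = (16 − 15) − 0 = 1, and there is no ∂_3, so H_2 = Z.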